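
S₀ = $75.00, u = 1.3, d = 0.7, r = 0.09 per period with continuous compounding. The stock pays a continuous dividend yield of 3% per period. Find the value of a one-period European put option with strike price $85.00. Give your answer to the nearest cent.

Per-period risk-free factor R = e^0.09 = 1.0942; dividend-adjusted growth = e^(0.09−0.03) = 1.0618.
Risk-neutral probability p = (1.0618 − 0.7)/(1.3 − 0.7) = 0.3618/0.6000 = 0.6031
Terminal stock prices: S_u = 97.5, S_d = 52.5
Terminal payoffs (K − S): max(-12.5, 0) = 0, max(32.5, 0) = 32.5
Node 0 (S = 75): V_0 = e^(−0.09)·[0.6031·0.0000 + 0.3969·32.5000] = 11.7902

$11.79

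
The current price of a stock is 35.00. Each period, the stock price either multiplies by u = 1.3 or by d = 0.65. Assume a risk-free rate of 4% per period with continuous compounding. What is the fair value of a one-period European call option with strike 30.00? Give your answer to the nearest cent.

8.95

Risk-neutral probability p = (e^0.04 − 0.65)/(1.3 − 0.65) = 0.3908/0.6500 = 0.6012
Terminal stock prices: S_u = 45.5, S_d = 22.75
Terminal payoffs (S − K): max(15.5, 0) = 15.5, max(-7.25, 0) = 0
Node 0 (S = 35): V_0 = e^(−0.04)·[0.6012·15.5000 + 0.3988·0.0000] = 8.9539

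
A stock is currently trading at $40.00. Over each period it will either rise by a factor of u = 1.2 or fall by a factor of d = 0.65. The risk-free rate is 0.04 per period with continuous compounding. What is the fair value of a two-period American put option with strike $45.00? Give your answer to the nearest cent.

Risk-neutral probability p = (e^0.04 − 0.65)/(1.2 − 0.65) = 0.3908/0.5500 = 0.7106
Terminal stock prices: S_uu = 57.6, S_ud = 31.2, S_dd = 16.9
Terminal payoffs (K − S): max(-12.6, 0) = 0, max(13.8, 0) = 13.8, max(28.1, 0) = 28.1
Node u (S = 48): continuation = e^(−0.04)·[0.7106·0.0000 + 0.2894·13.8000] = 3.8376; exercise value = 0.0000 ≤ continuation, so V_u = 3.8376
Node d (S = 26): continuation = e^(−0.04)·[0.7106·13.8000 + 0.2894·28.1000] = 17.2355; exercise value = 19.0000 > continuation, so V_d = 19.0000 (exercise)
Node 0 (S = 40): continuation = e^(−0.04)·[0.7106·3.8376 + 0.2894·19.0000] = 7.9036; exercise value = 5.0000 ≤ continuation, so V_0 = 7.9036

$7.90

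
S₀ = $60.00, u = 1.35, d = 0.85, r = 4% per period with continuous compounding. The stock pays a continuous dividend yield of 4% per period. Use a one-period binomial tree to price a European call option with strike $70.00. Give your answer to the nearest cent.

$3.17

Per-period risk-free factor R = e^0.04 = 1.0408; dividend-adjusted growth = e^(0.04−0.04) = 1.0000.
Risk-neutral probability p = (1.0000 − 0.85)/(1.35 − 0.85) = 0.1500/0.5000 = 0.3000
Terminal stock prices: S_u = 81, S_d = 51
Terminal payoffs (S − K): max(11, 0) = 11, max(-19, 0) = 0
Node 0 (S = 60): V_0 = e^(−0.04)·[0.3000·11.0000 + 0.7000·0.0000] = 3.1706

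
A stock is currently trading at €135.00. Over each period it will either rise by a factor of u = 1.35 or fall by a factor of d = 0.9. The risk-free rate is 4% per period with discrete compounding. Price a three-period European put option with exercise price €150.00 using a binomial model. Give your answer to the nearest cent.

€15.93

Risk-neutral probability p = (1 + 0.04 − 0.9)/(1.35 − 0.9) = 0.1400/0.4500 = 0.3111
Terminal stock prices: S_uuu = 332.2, S_uud = 221.4, S_udd = 147.6, S_ddd = 98.42
Terminal payoffs (K − S): max(-182.2, 0) = 0, max(-71.43, 0) = 0, max(2.377, 0) = 2.377, max(51.58, 0) = 51.58
Node uu (S = 246): V_uu = 1/1.04·[0.3111·0.0000 + 0.6889·0.0000] = 0.0000
Node ud (S = 164): V_ud = 1/1.04·[0.3111·0.0000 + 0.6889·2.3775] = 1.5748
Node dd (S = 109.4): V_dd = 1/1.04·[0.3111·2.3775 + 0.6889·51.5850] = 34.8808
Node u (S = 182.2): V_u = 1/1.04·[0.3111·0.0000 + 0.6889·1.5748] = 1.0432
Node d (S = 121.5): V_d = 1/1.04·[0.3111·1.5748 + 0.6889·34.8808] = 23.5759
Node 0 (S = 135): V_0 = 1/1.04·[0.3111·1.0432 + 0.6889·23.5759] = 15.9286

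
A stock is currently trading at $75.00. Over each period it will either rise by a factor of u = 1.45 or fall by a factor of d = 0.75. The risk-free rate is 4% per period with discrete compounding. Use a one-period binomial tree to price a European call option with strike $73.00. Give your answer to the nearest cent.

$14.24

Risk-neutral probability p = (1 + 0.04 − 0.75)/(1.45 − 0.75) = 0.2900/0.7000 = 0.4143
Terminal stock prices: S_u = 108.8, S_d = 56.25
Terminal payoffs (S − K): max(35.75, 0) = 35.75, max(-16.75, 0) = 0
Node 0 (S = 75): V_0 = 1/1.04·[0.4143·35.7500 + 0.5857·0.0000] = 14.2411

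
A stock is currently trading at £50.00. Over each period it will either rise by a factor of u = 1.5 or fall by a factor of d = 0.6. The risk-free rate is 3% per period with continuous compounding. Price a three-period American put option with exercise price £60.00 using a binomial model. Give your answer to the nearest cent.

£19.12

Risk-neutral probability p = (e^0.03 − 0.6)/(1.5 − 0.6) = 0.4305/0.9000 = 0.4783
Terminal stock prices: S_uuu = 168.8, S_uud = 67.5, S_udd = 27, S_ddd = 10.8
Terminal payoffs (K − S): max(-108.8, 0) = 0, max(-7.5, 0) = 0, max(33, 0) = 33, max(49.2, 0) = 49.2
Node uu (S = 112.5): continuation = e^(−0.03)·[0.4783·0.0000 + 0.5217·0.0000] = 0.0000; exercise value = 0.0000 ≤ continuation, so V_uu = 0.0000
Node ud (S = 45): continuation = e^(−0.03)·[0.4783·0.0000 + 0.5217·33.0000] = 16.7078; exercise value = 15.0000 ≤ continuation, so V_ud = 16.7078
Node dd (S = 18): continuation = e^(−0.03)·[0.4783·33.0000 + 0.5217·49.2000] = 40.2267; exercise value = 42.0000 > continuation, so V_dd = 42.0000 (exercise)
Node u (S = 75): continuation = e^(−0.03)·[0.4783·0.0000 + 0.5217·16.7078] = 8.4591; exercise value = 0.0000 ≤ continuation, so V_u = 8.4591
Node d (S = 30): continuation = e^(−0.03)·[0.4783·16.7078 + 0.5217·42.0000] = 29.0194; exercise value = 30.0000 > continuation, so V_d = 30.0000 (exercise)
Node 0 (S = 50): continuation = e^(−0.03)·[0.4783·8.4591 + 0.5217·30.0000] = 19.1152; exercise value = 10.0000 ≤ continuation, so V_0 = 19.1152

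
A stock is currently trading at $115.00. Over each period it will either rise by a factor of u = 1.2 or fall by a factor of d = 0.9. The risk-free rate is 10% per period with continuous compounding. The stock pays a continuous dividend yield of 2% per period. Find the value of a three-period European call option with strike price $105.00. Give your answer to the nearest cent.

Per-period risk-free factor R = e^0.1 = 1.1052; dividend-adjusted growth = e^(0.1−0.02) = 1.0833.
Risk-neutral probability p = (1.0833 − 0.9)/(1.2 − 0.9) = 0.1833/0.3000 = 0.6110
Terminal stock prices: S_uuu = 198.7, S_uud = 149, S_udd = 111.8, S_ddd = 83.84
Terminal payoffs (S − K): max(93.72, 0) = 93.72, max(44.04, 0) = 44.04, max(6.78, 0) = 6.78, max(-21.16, 0) = 0
Node uu (S = 165.6): V_uu = e^(−0.1)·[0.6110·93.7200 + 0.3890·44.0400] = 67.3130
Node ud (S = 124.2): V_ud = e^(−0.1)·[0.6110·44.0400 + 0.3890·6.7800] = 26.7327
Node dd (S = 93.15): V_dd = e^(−0.1)·[0.6110·6.7800 + 0.3890·0.0000] = 3.7481
Node u (S = 138): V_u = e^(−0.1)·[0.6110·67.3130 + 0.3890·26.7327] = 46.6222
Node d (S = 103.5): V_d = e^(−0.1)·[0.6110·26.7327 + 0.3890·3.7481] = 16.0977
Node 0 (S = 115): V_0 = e^(−0.1)·[0.6110·46.6222 + 0.3890·16.0977] = 31.4403

$31.44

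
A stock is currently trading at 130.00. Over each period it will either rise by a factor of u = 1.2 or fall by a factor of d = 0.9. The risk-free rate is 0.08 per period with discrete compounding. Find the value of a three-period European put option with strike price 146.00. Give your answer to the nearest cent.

7.09

Risk-neutral probability p = (1 + 0.08 − 0.9)/(1.2 − 0.9) = 0.1800/0.3000 = 0.6000
Terminal stock prices: S_uuu = 224.6, S_uud = 168.5, S_udd = 126.4, S_ddd = 94.77
Terminal payoffs (K − S): max(-78.64, 0) = 0, max(-22.48, 0) = 0, max(19.64, 0) = 19.64, max(51.23, 0) = 51.23
Node uu (S = 187.2): V_uu = 1/1.08·[0.6000·0.0000 + 0.4000·0.0000] = 0.0000
Node ud (S = 140.4): V_ud = 1/1.08·[0.6000·0.0000 + 0.4000·19.6400] = 7.2741
Node dd (S = 105.3): V_dd = 1/1.08·[0.6000·19.6400 + 0.4000·51.2300] = 29.8852
Node u (S = 156): V_u = 1/1.08·[0.6000·0.0000 + 0.4000·7.2741] = 2.6941
Node d (S = 117): V_d = 1/1.08·[0.6000·7.2741 + 0.4000·29.8852] = 15.1097
Node 0 (S = 130): V_0 = 1/1.08·[0.6000·2.6941 + 0.4000·15.1097] = 7.0929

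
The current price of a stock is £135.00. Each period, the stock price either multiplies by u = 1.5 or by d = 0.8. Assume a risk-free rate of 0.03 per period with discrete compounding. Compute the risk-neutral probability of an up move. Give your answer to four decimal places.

p = 0.3286

Risk-neutral probability p = (1 + 0.03 − 0.8)/(1.5 − 0.8) = 0.2300/0.7000 = 0.3286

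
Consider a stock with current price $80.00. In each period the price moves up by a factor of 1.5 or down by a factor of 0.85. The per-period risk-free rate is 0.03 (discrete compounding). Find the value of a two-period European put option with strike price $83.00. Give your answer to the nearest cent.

Risk-neutral probability p = (1 + 0.03 − 0.85)/(1.5 − 0.85) = 0.1800/0.6500 = 0.2769
Terminal stock prices: S_uu = 180, S_ud = 102, S_dd = 57.8
Terminal payoffs (K − S): max(-97, 0) = 0, max(-19, 0) = 0, max(25.2, 0) = 25.2
Node u (S = 120): V_u = 1/1.03·[0.2769·0.0000 + 0.7231·0.0000] = 0.0000
Node d (S = 68): V_d = 1/1.03·[0.2769·0.0000 + 0.7231·25.2000] = 17.6908
Node 0 (S = 80): V_0 = 1/1.03·[0.2769·0.0000 + 0.7231·17.6908] = 12.4192

$12.42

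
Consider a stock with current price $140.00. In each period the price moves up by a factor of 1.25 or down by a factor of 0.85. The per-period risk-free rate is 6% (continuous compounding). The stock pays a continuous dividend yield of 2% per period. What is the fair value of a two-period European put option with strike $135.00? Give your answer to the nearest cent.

Per-period risk-free factor R = e^0.06 = 1.0618; dividend-adjusted growth = e^(0.06−0.02) = 1.0408.
Risk-neutral probability p = (1.0408 − 0.85)/(1.25 − 0.85) = 0.1908/0.4000 = 0.4770
Terminal stock prices: S_uu = 218.8, S_ud = 148.8, S_dd = 101.1
Terminal payoffs (K − S): max(-83.75, 0) = 0, max(-13.75, 0) = 0, max(33.85, 0) = 33.85
Node u (S = 175): V_u = e^(−0.06)·[0.4770·0.0000 + 0.5230·0.0000] = 0.0000
Node d (S = 119): V_d = e^(−0.06)·[0.4770·0.0000 + 0.5230·33.8500] = 16.6717
Node 0 (S = 140): V_0 = e^(−0.06)·[0.4770·0.0000 + 0.5230·16.6717] = 8.2111

$8.21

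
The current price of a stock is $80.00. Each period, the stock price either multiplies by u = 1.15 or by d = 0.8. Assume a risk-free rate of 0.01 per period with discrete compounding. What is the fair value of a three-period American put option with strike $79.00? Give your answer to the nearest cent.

$8.11

Risk-neutral probability p = (1 + 0.01 − 0.8)/(1.15 − 0.8) = 0.2100/0.3500 = 0.6000
Terminal stock prices: S_uuu = 121.7, S_uud = 84.64, S_udd = 58.88, S_ddd = 40.96
Terminal payoffs (K − S): max(-42.67, 0) = 0, max(-5.64, 0) = 0, max(20.12, 0) = 20.12, max(38.04, 0) = 38.04
Node uu (S = 105.8): continuation = 1/1.01·[0.6000·0.0000 + 0.4000·0.0000] = 0.0000; exercise value = 0.0000 ≤ continuation, so V_uu = 0.0000
Node ud (S = 73.6): continuation = 1/1.01·[0.6000·0.0000 + 0.4000·20.1200] = 7.9683; exercise value = 5.4000 ≤ continuation, so V_ud = 7.9683
Node dd (S = 51.2): continuation = 1/1.01·[0.6000·20.1200 + 0.4000·38.0400] = 27.0178; exercise value = 27.8000 > continuation, so V_dd = 27.8000 (exercise)
Node u (S = 92): continuation = 1/1.01·[0.6000·0.0000 + 0.4000·7.9683] = 3.1558; exercise value = 0.0000 ≤ continuation, so V_u = 3.1558
Node d (S = 64): continuation = 1/1.01·[0.6000·7.9683 + 0.4000·27.8000] = 15.7436; exercise value = 15.0000 ≤ continuation, so V_d = 15.7436
Node 0 (S = 80): continuation = 1/1.01·[0.6000·3.1558 + 0.4000·15.7436] = 8.1098; exercise value = 0.0000 ≤ continuation, so V_0 = 8.1098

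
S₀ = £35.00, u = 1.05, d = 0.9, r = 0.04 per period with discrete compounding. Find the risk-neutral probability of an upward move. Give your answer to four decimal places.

Risk-neutral probability p = (1 + 0.04 − 0.9)/(1.05 − 0.9) = 0.1400/0.1500 = 0.9333

p = 0.9333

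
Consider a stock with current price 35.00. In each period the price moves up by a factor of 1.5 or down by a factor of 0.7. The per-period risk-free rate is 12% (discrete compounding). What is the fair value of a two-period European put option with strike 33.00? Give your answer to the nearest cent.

Risk-neutral probability p = (1 + 0.12 − 0.7)/(1.5 − 0.7) = 0.4200/0.8000 = 0.5250
Terminal stock prices: S_uu = 78.75, S_ud = 36.75, S_dd = 17.15
Terminal payoffs (K − S): max(-45.75, 0) = 0, max(-3.75, 0) = 0, max(15.85, 0) = 15.85
Node u (S = 52.5): V_u = 1/1.12·[0.5250·0.0000 + 0.4750·0.0000] = 0.0000
Node d (S = 24.5): V_d = 1/1.12·[0.5250·0.0000 + 0.4750·15.8500] = 6.7221
Node 0 (S = 35): V_0 = 1/1.12·[0.5250·0.0000 + 0.4750·6.7221] = 2.8509

2.85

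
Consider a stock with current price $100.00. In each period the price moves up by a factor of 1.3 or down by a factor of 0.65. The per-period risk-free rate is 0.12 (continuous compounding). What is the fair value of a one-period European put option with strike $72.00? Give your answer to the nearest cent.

$1.65

Risk-neutral probability p = (e^0.12 − 0.65)/(1.3 − 0.65) = 0.4775/0.6500 = 0.7346
Terminal stock prices: S_u = 130, S_d = 65
Terminal payoffs (K − S): max(-58, 0) = 0, max(7, 0) = 7
Node 0 (S = 100): V_0 = e^(−0.12)·[0.7346·0.0000 + 0.2654·7.0000] = 1.6477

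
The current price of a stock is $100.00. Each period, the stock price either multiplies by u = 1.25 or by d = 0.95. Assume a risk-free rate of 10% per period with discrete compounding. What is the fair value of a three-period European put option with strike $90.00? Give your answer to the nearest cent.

$0.40

Risk-neutral probability p = (1 + 0.1 − 0.95)/(1.25 − 0.95) = 0.1500/0.3000 = 0.5000
Terminal stock prices: S_uuu = 195.3, S_uud = 148.4, S_udd = 112.8, S_ddd = 85.74
Terminal payoffs (K − S): max(-105.3, 0) = 0, max(-58.44, 0) = 0, max(-22.81, 0) = 0, max(4.263, 0) = 4.263
Node uu (S = 156.2): V_uu = 1/1.1·[0.5000·0.0000 + 0.5000·0.0000] = 0.0000
Node ud (S = 118.8): V_ud = 1/1.1·[0.5000·0.0000 + 0.5000·0.0000] = 0.0000
Node dd (S = 90.25): V_dd = 1/1.1·[0.5000·0.0000 + 0.5000·4.2625] = 1.9375
Node u (S = 125): V_u = 1/1.1·[0.5000·0.0000 + 0.5000·0.0000] = 0.0000
Node d (S = 95): V_d = 1/1.1·[0.5000·0.0000 + 0.5000·1.9375] = 0.8807
Node 0 (S = 100): V_0 = 1/1.1·[0.5000·0.0000 + 0.5000·0.8807] = 0.4003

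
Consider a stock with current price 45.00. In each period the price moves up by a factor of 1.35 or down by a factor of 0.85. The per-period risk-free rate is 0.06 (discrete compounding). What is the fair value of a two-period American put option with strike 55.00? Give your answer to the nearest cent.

10.00

Risk-neutral probability p = (1 + 0.06 − 0.85)/(1.35 − 0.85) = 0.2100/0.5000 = 0.4200
Terminal stock prices: S_uu = 82.01, S_ud = 51.64, S_dd = 32.51
Terminal payoffs (K − S): max(-27.01, 0) = 0, max(3.362, 0) = 3.362, max(22.49, 0) = 22.49
Node u (S = 60.75): continuation = 1/1.06·[0.4200·0.0000 + 0.5800·3.3625] = 1.8399; exercise value = 0.0000 ≤ continuation, so V_u = 1.8399
Node d (S = 38.25): continuation = 1/1.06·[0.4200·3.3625 + 0.5800·22.4875] = 13.6368; exercise value = 16.7500 > continuation, so V_d = 16.7500 (exercise)
Node 0 (S = 45): continuation = 1/1.06·[0.4200·1.8399 + 0.5800·16.7500] = 9.8941; exercise value = 10.0000 > continuation, so V_0 = 10.0000 (exercise)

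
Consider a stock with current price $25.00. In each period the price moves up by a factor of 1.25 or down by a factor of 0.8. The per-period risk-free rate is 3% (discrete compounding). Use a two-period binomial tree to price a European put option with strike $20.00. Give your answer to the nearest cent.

$0.90

Risk-neutral probability p = (1 + 0.03 − 0.8)/(1.25 − 0.8) = 0.2300/0.4500 = 0.5111
Terminal stock prices: S_uu = 39.06, S_ud = 25, S_dd = 16
Terminal payoffs (K − S): max(-19.06, 0) = 0, max(-5, 0) = 0, max(4, 0) = 4
Node u (S = 31.25): V_u = 1/1.03·[0.5111·0.0000 + 0.4889·0.0000] = 0.0000
Node d (S = 20): V_d = 1/1.03·[0.5111·0.0000 + 0.4889·4.0000] = 1.8986
Node 0 (S = 25): V_0 = 1/1.03·[0.5111·0.0000 + 0.4889·1.8986] = 0.9012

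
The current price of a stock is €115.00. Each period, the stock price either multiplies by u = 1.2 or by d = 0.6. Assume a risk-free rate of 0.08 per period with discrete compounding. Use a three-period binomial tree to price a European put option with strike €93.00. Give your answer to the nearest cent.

€3.73

Risk-neutral probability p = (1 + 0.08 − 0.6)/(1.2 − 0.6) = 0.4800/0.6000 = 0.8000
Terminal stock prices: S_uuu = 198.7, S_uud = 99.36, S_udd = 49.68, S_ddd = 24.84
Terminal payoffs (K − S): max(-105.7, 0) = 0, max(-6.36, 0) = 0, max(43.32, 0) = 43.32, max(68.16, 0) = 68.16
Node uu (S = 165.6): V_uu = 1/1.08·[0.8000·0.0000 + 0.2000·0.0000] = 0.0000
Node ud (S = 82.8): V_ud = 1/1.08·[0.8000·0.0000 + 0.2000·43.3200] = 8.0222
Node dd (S = 41.4): V_dd = 1/1.08·[0.8000·43.3200 + 0.2000·68.1600] = 44.7111
Node u (S = 138): V_u = 1/1.08·[0.8000·0.0000 + 0.2000·8.0222] = 1.4856
Node d (S = 69): V_d = 1/1.08·[0.8000·8.0222 + 0.2000·44.7111] = 14.2222
Node 0 (S = 115): V_0 = 1/1.08·[0.8000·1.4856 + 0.2000·14.2222] = 3.7342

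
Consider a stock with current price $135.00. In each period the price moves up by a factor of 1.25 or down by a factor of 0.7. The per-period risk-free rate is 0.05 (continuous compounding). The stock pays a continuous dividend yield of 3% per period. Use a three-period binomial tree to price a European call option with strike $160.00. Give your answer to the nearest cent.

$17.61

Per-period risk-free factor R = e^0.05 = 1.0513; dividend-adjusted growth = e^(0.05−0.03) = 1.0202.
Risk-neutral probability p = (1.0202 − 0.7)/(1.25 − 0.7) = 0.3202/0.5500 = 0.5822
Terminal stock prices: S_uuu = 263.7, S_uud = 147.7, S_udd = 82.69, S_ddd = 46.3
Terminal payoffs (S − K): max(103.7, 0) = 103.7, max(-12.34, 0) = 0, max(-77.31, 0) = 0, max(-113.7, 0) = 0
Node uu (S = 210.9): V_uu = e^(−0.05)·[0.5822·103.6719 + 0.4178·0.0000] = 57.4125
Node ud (S = 118.1): V_ud = e^(−0.05)·[0.5822·0.0000 + 0.4178·0.0000] = 0.0000
Node dd (S = 66.15): V_dd = e^(−0.05)·[0.5822·0.0000 + 0.4178·0.0000] = 0.0000
Node u (S = 168.8): V_u = e^(−0.05)·[0.5822·57.4125 + 0.4178·0.0000] = 31.7945
Node d (S = 94.5): V_d = e^(−0.05)·[0.5822·0.0000 + 0.4178·0.0000] = 0.0000
Node 0 (S = 135): V_0 = e^(−0.05)·[0.5822·31.7945 + 0.4178·0.0000] = 17.6075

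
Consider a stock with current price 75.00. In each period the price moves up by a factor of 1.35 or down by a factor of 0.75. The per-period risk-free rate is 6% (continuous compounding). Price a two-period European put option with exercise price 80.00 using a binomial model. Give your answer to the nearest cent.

9.53

Risk-neutral probability p = (e^0.06 − 0.75)/(1.35 − 0.75) = 0.3118/0.6000 = 0.5197
Terminal stock prices: S_uu = 136.7, S_ud = 75.94, S_dd = 42.19
Terminal payoffs (K − S): max(-56.69, 0) = 0, max(4.062, 0) = 4.062, max(37.81, 0) = 37.81
Node u (S = 101.2): V_u = e^(−0.06)·[0.5197·0.0000 + 0.4803·4.0625] = 1.8375
Node d (S = 56.25): V_d = e^(−0.06)·[0.5197·4.0625 + 0.4803·37.8125] = 19.0912
Node 0 (S = 75): V_0 = e^(−0.06)·[0.5197·1.8375 + 0.4803·19.0912] = 9.5344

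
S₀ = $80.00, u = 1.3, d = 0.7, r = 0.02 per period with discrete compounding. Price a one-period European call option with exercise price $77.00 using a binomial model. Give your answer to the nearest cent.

Risk-neutral probability p = (1 + 0.02 − 0.7)/(1.3 − 0.7) = 0.3200/0.6000 = 0.5333
Terminal stock prices: S_u = 104, S_d = 56
Terminal payoffs (S − K): max(27, 0) = 27, max(-21, 0) = 0
Node 0 (S = 80): V_0 = 1/1.02·[0.5333·27.0000 + 0.4667·0.0000] = 14.1176

$14.12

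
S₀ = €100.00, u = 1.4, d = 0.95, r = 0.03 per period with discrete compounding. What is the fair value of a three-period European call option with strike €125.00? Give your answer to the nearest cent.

€5.58

Risk-neutral probability p = (1 + 0.03 − 0.95)/(1.4 − 0.95) = 0.0800/0.4500 = 0.1778
Terminal stock prices: S_uuu = 274.4, S_uud = 186.2, S_udd = 126.3, S_ddd = 85.74
Terminal payoffs (S − K): max(149.4, 0) = 149.4, max(61.2, 0) = 61.2, max(1.35, 0) = 1.35, max(-39.26, 0) = 0
Node uu (S = 196): V_uu = 1/1.03·[0.1778·149.4000 + 0.8222·61.2000] = 74.6408
Node ud (S = 133): V_ud = 1/1.03·[0.1778·61.2000 + 0.8222·1.3500] = 11.6408
Node dd (S = 90.25): V_dd = 1/1.03·[0.1778·1.3500 + 0.8222·0.0000] = 0.2330
Node u (S = 140): V_u = 1/1.03·[0.1778·74.6408 + 0.8222·11.6408] = 22.1755
Node d (S = 95): V_d = 1/1.03·[0.1778·11.6408 + 0.8222·0.2330] = 2.1952
Node 0 (S = 100): V_0 = 1/1.03·[0.1778·22.1755 + 0.8222·2.1952] = 5.5799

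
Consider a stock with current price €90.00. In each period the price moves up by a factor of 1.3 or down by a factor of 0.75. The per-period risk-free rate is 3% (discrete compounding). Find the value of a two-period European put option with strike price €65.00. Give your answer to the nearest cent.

€3.27

Risk-neutral probability p = (1 + 0.03 − 0.75)/(1.3 − 0.75) = 0.2800/0.5500 = 0.5091
Terminal stock prices: S_uu = 152.1, S_ud = 87.75, S_dd = 50.62
Terminal payoffs (K − S): max(-87.1, 0) = 0, max(-22.75, 0) = 0, max(14.38, 0) = 14.38
Node u (S = 117): V_u = 1/1.03·[0.5091·0.0000 + 0.4909·0.0000] = 0.0000
Node d (S = 67.5): V_d = 1/1.03·[0.5091·0.0000 + 0.4909·14.3750] = 6.8513
Node 0 (S = 90): V_0 = 1/1.03·[0.5091·0.0000 + 0.4909·6.8513] = 3.2654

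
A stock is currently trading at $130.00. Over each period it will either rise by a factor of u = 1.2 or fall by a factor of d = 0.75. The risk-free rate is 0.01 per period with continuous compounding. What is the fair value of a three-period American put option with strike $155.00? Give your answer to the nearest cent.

Risk-neutral probability p = (e^0.01 − 0.75)/(1.2 − 0.75) = 0.2601/0.4500 = 0.5779
Terminal stock prices: S_uuu = 224.6, S_uud = 140.4, S_udd = 87.75, S_ddd = 54.84
Terminal payoffs (K − S): max(-69.64, 0) = 0, max(14.6, 0) = 14.6, max(67.25, 0) = 67.25, max(100.2, 0) = 100.2
Node uu (S = 187.2): continuation = e^(−0.01)·[0.5779·0.0000 + 0.4221·14.6000] = 6.1015; exercise value = 0.0000 ≤ continuation, so V_uu = 6.1015
Node ud (S = 117): continuation = e^(−0.01)·[0.5779·14.6000 + 0.4221·67.2500] = 36.4577; exercise value = 38.0000 > continuation, so V_ud = 38.0000 (exercise)
Node dd (S = 73.12): continuation = e^(−0.01)·[0.5779·67.2500 + 0.4221·100.1562] = 80.3327; exercise value = 81.8750 > continuation, so V_dd = 81.8750 (exercise)
Node u (S = 156): continuation = e^(−0.01)·[0.5779·6.1015 + 0.4221·38.0000] = 19.3715; exercise value = 0.0000 ≤ continuation, so V_u = 19.3715
Node d (S = 97.5): continuation = e^(−0.01)·[0.5779·38.0000 + 0.4221·81.8750] = 55.9577; exercise value = 57.5000 > continuation, so V_d = 57.5000 (exercise)
Node 0 (S = 130): continuation = e^(−0.01)·[0.5779·19.3715 + 0.4221·57.5000] = 35.1131; exercise value = 25.0000 ≤ continuation, so V_0 = 35.1131

$35.11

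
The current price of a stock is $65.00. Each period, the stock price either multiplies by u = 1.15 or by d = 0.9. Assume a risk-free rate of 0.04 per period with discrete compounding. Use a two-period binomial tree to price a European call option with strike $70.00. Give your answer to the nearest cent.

Risk-neutral probability p = (1 + 0.04 − 0.9)/(1.15 − 0.9) = 0.1400/0.2500 = 0.5600
Terminal stock prices: S_uu = 85.96, S_ud = 67.28, S_dd = 52.65
Terminal payoffs (S − K): max(15.96, 0) = 15.96, max(-2.725, 0) = 0, max(-17.35, 0) = 0
Node u (S = 74.75): V_u = 1/1.04·[0.5600·15.9625 + 0.4400·0.0000] = 8.5952
Node d (S = 58.5): V_d = 1/1.04·[0.5600·0.0000 + 0.4400·0.0000] = 0.0000
Node 0 (S = 65): V_0 = 1/1.04·[0.5600·8.5952 + 0.4400·0.0000] = 4.6282

$4.63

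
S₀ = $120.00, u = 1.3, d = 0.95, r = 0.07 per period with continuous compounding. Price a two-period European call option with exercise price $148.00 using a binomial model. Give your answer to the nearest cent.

Risk-neutral probability p = (e^0.07 − 0.95)/(1.3 − 0.95) = 0.1225/0.3500 = 0.3500
Terminal stock prices: S_uu = 202.8, S_ud = 148.2, S_dd = 108.3
Terminal payoffs (S − K): max(54.8, 0) = 54.8, max(0.2, 0) = 0.2, max(-39.7, 0) = 0
Node u (S = 156): V_u = e^(−0.07)·[0.3500·54.8000 + 0.6500·0.2000] = 18.0057
Node d (S = 114): V_d = e^(−0.07)·[0.3500·0.2000 + 0.6500·0.0000] = 0.0653
Node 0 (S = 120): V_0 = e^(−0.07)·[0.3500·18.0057 + 0.6500·0.0653] = 5.9159

$5.92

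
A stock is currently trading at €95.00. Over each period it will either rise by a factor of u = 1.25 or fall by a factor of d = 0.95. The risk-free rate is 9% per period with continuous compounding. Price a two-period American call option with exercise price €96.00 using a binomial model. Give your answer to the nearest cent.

€17.13

Risk-neutral probability p = (e^0.09 − 0.95)/(1.25 − 0.95) = 0.1442/0.3000 = 0.4806
Terminal stock prices: S_uu = 148.4, S_ud = 112.8, S_dd = 85.74
Terminal payoffs (S − K): max(52.44, 0) = 52.44, max(16.81, 0) = 16.81, max(-10.26, 0) = 0
Node u (S = 118.8): continuation = e^(−0.09)·[0.4806·52.4375 + 0.5194·16.8125] = 31.0126; exercise value = 22.7500 ≤ continuation, so V_u = 31.0126
Node d (S = 90.25): continuation = e^(−0.09)·[0.4806·16.8125 + 0.5194·0.0000] = 7.3844; exercise value = 0.0000 ≤ continuation, so V_d = 7.3844
Node 0 (S = 95): continuation = e^(−0.09)·[0.4806·31.0126 + 0.5194·7.3844] = 17.1267; exercise value = 0.0000 ≤ continuation, so V_0 = 17.1267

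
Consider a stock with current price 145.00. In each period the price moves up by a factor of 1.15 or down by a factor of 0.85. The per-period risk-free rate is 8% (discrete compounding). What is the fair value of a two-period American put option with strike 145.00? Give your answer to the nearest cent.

5.20

Risk-neutral probability p = (1 + 0.08 − 0.85)/(1.15 − 0.85) = 0.2300/0.3000 = 0.7667
Terminal stock prices: S_uu = 191.8, S_ud = 141.7, S_dd = 104.8
Terminal payoffs (K − S): max(-46.76, 0) = 0, max(3.263, 0) = 3.263, max(40.24, 0) = 40.24
Node u (S = 166.8): continuation = 1/1.08·[0.7667·0.0000 + 0.2333·3.2625] = 0.7049; exercise value = 0.0000 ≤ continuation, so V_u = 0.7049
Node d (S = 123.2): continuation = 1/1.08·[0.7667·3.2625 + 0.2333·40.2375] = 11.0093; exercise value = 21.7500 > continuation, so V_d = 21.7500 (exercise)
Node 0 (S = 145): continuation = 1/1.08·[0.7667·0.7049 + 0.2333·21.7500] = 5.1994; exercise value = 0.0000 ≤ continuation, so V_0 = 5.1994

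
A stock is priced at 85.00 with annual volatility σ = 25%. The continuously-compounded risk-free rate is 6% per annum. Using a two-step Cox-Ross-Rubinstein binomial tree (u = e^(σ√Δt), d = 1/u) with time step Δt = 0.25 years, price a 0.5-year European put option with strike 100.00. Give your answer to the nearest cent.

14.53

CRR parameters: u = e^(σ√Δt) = e^(0.25·√0.25) = 1.1331, d = 1/u = 0.8825
Per-period rate: rΔt = 0.06·0.25 = 0.015, so R = e^0.015 = 1.0151
Risk-neutral probability p = (e^0.015 − 0.8825)/(1.1331 − 0.8825) = 0.1326/0.2507 = 0.5291
Terminal stock prices: S_uu = 109.1, S_ud = 85, S_dd = 66.2
Terminal payoffs (K − S): max(-9.142, 0) = 0, max(15, 0) = 15, max(33.8, 0) = 33.8
Node u (S = 96.32): V_u = e^(−0.015)·[0.5291·0.0000 + 0.4709·15.0000] = 6.9585
Node d (S = 75.01): V_d = e^(−0.015)·[0.5291·15.0000 + 0.4709·33.8019] = 23.4990
Node 0 (S = 85): V_0 = e^(−0.015)·[0.5291·6.9585 + 0.4709·23.4990] = 14.5281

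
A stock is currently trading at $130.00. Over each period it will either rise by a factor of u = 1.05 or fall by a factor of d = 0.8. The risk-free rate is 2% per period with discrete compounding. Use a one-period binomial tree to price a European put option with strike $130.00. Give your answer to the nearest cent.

Risk-neutral probability p = (1 + 0.02 − 0.8)/(1.05 − 0.8) = 0.2200/0.2500 = 0.8800
Terminal stock prices: S_u = 136.5, S_d = 104
Terminal payoffs (K − S): max(-6.5, 0) = 0, max(26, 0) = 26
Node 0 (S = 130): V_0 = 1/1.02·[0.8800·0.0000 + 0.1200·26.0000] = 3.0588

$3.06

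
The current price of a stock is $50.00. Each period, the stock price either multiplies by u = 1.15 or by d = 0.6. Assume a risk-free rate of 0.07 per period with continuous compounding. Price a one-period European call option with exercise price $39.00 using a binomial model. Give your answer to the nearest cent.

$14.82

Risk-neutral probability p = (e^0.07 − 0.6)/(1.15 − 0.6) = 0.4725/0.5500 = 0.8591
Terminal stock prices: S_u = 57.5, S_d = 30
Terminal payoffs (S − K): max(18.5, 0) = 18.5, max(-9, 0) = 0
Node 0 (S = 50): V_0 = e^(−0.07)·[0.8591·18.5000 + 0.1409·0.0000] = 14.8190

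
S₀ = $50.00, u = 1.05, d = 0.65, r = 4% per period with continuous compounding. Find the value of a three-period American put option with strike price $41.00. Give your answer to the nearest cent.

$0.43

Risk-neutral probability p = (e^0.04 − 0.65)/(1.05 − 0.65) = 0.3908/0.4000 = 0.9770
Terminal stock prices: S_uuu = 57.88, S_uud = 35.83, S_udd = 22.18, S_ddd = 13.73
Terminal payoffs (K − S): max(-16.88, 0) = 0, max(5.169, 0) = 5.169, max(18.82, 0) = 18.82, max(27.27, 0) = 27.27
Node uu (S = 55.12): continuation = e^(−0.04)·[0.9770·0.0000 + 0.0230·5.1687] = 0.1141; exercise value = 0.0000 ≤ continuation, so V_uu = 0.1141
Node ud (S = 34.12): continuation = e^(−0.04)·[0.9770·5.1687 + 0.0230·18.8187] = 5.2674; exercise value = 6.8750 > continuation, so V_ud = 6.8750 (exercise)
Node dd (S = 21.13): continuation = e^(−0.04)·[0.9770·18.8187 + 0.0230·27.2687] = 18.2674; exercise value = 19.8750 > continuation, so V_dd = 19.8750 (exercise)
Node u (S = 52.5): continuation = e^(−0.04)·[0.9770·0.1141 + 0.0230·6.8750] = 0.2588; exercise value = 0.0000 ≤ continuation, so V_u = 0.2588
Node d (S = 32.5): continuation = e^(−0.04)·[0.9770·6.8750 + 0.0230·19.8750] = 6.8924; exercise value = 8.5000 > continuation, so V_d = 8.5000 (exercise)
Node 0 (S = 50): continuation = e^(−0.04)·[0.9770·0.2588 + 0.0230·8.5000] = 0.4306; exercise value = 0.0000 ≤ continuation, so V_0 = 0.4306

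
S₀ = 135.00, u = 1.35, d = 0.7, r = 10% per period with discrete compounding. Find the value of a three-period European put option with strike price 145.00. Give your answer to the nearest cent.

15.65

Risk-neutral probability p = (1 + 0.1 − 0.7)/(1.35 − 0.7) = 0.4000/0.6500 = 0.6154
Terminal stock prices: S_uuu = 332.2, S_uud = 172.2, S_udd = 89.3, S_ddd = 46.3
Terminal payoffs (K − S): max(-187.2, 0) = 0, max(-27.23, 0) = 0, max(55.7, 0) = 55.7, max(98.7, 0) = 98.7
Node uu (S = 246): V_uu = 1/1.1·[0.6154·0.0000 + 0.3846·0.0000] = 0.0000
Node ud (S = 127.6): V_ud = 1/1.1·[0.6154·0.0000 + 0.3846·55.6975] = 19.4747
Node dd (S = 66.15): V_dd = 1/1.1·[0.6154·55.6975 + 0.3846·98.6950] = 65.6682
Node u (S = 182.2): V_u = 1/1.1·[0.6154·0.0000 + 0.3846·19.4747] = 6.8093
Node d (S = 94.5): V_d = 1/1.1·[0.6154·19.4747 + 0.3846·65.6682] = 33.8558
Node 0 (S = 135): V_0 = 1/1.1·[0.6154·6.8093 + 0.3846·33.8558] = 15.6471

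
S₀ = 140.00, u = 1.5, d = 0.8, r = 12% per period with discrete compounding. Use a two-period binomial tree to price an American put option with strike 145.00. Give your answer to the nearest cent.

15.99

Risk-neutral probability p = (1 + 0.12 − 0.8)/(1.5 − 0.8) = 0.3200/0.7000 = 0.4571
Terminal stock prices: S_uu = 315, S_ud = 168, S_dd = 89.6
Terminal payoffs (K − S): max(-170, 0) = 0, max(-23, 0) = 0, max(55.4, 0) = 55.4
Node u (S = 210): continuation = 1/1.12·[0.4571·0.0000 + 0.5429·0.0000] = 0.0000; exercise value = 0.0000 ≤ continuation, so V_u = 0.0000
Node d (S = 112): continuation = 1/1.12·[0.4571·0.0000 + 0.5429·55.4000] = 26.8520; exercise value = 33.0000 > continuation, so V_d = 33.0000 (exercise)
Node 0 (S = 140): continuation = 1/1.12·[0.4571·0.0000 + 0.5429·33.0000] = 15.9949; exercise value = 5.0000 ≤ continuation, so V_0 = 15.9949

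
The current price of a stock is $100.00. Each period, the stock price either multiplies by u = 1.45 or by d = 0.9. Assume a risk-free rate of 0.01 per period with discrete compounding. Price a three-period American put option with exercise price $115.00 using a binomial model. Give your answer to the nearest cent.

Risk-neutral probability p = (1 + 0.01 − 0.9)/(1.45 − 0.9) = 0.1100/0.5500 = 0.2000
Terminal stock prices: S_uuu = 304.9, S_uud = 189.2, S_udd = 117.5, S_ddd = 72.9
Terminal payoffs (K − S): max(-189.9, 0) = 0, max(-74.22, 0) = 0, max(-2.45, 0) = 0, max(42.1, 0) = 42.1
Node uu (S = 210.2): continuation = 1/1.01·[0.2000·0.0000 + 0.8000·0.0000] = 0.0000; exercise value = 0.0000 ≤ continuation, so V_uu = 0.0000
Node ud (S = 130.5): continuation = 1/1.01·[0.2000·0.0000 + 0.8000·0.0000] = 0.0000; exercise value = 0.0000 ≤ continuation, so V_ud = 0.0000
Node dd (S = 81): continuation = 1/1.01·[0.2000·0.0000 + 0.8000·42.1000] = 33.3465; exercise value = 34.0000 > continuation, so V_dd = 34.0000 (exercise)
Node u (S = 145): continuation = 1/1.01·[0.2000·0.0000 + 0.8000·0.0000] = 0.0000; exercise value = 0.0000 ≤ continuation, so V_u = 0.0000
Node d (S = 90): continuation = 1/1.01·[0.2000·0.0000 + 0.8000·34.0000] = 26.9307; exercise value = 25.0000 ≤ continuation, so V_d = 26.9307
Node 0 (S = 100): continuation = 1/1.01·[0.2000·0.0000 + 0.8000·26.9307] = 21.3312; exercise value = 15.0000 ≤ continuation, so V_0 = 21.3312

$21.33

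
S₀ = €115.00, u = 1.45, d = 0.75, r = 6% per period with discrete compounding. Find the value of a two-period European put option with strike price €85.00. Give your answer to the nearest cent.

Risk-neutral probability p = (1 + 0.06 − 0.75)/(1.45 − 0.75) = 0.3100/0.7000 = 0.4429
Terminal stock prices: S_uu = 241.8, S_ud = 125.1, S_dd = 64.69
Terminal payoffs (K − S): max(-156.8, 0) = 0, max(-40.06, 0) = 0, max(20.31, 0) = 20.31
Node u (S = 166.8): V_u = 1/1.06·[0.4429·0.0000 + 0.5571·0.0000] = 0.0000
Node d (S = 86.25): V_d = 1/1.06·[0.4429·0.0000 + 0.5571·20.3125] = 10.6764
Node 0 (S = 115): V_0 = 1/1.06·[0.4429·0.0000 + 0.5571·10.6764] = 5.6116

€5.61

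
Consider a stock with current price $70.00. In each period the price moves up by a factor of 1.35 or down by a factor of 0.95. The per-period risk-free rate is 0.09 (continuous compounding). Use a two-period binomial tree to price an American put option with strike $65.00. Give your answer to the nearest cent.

$0.62

Risk-neutral probability p = (e^0.09 − 0.95)/(1.35 − 0.95) = 0.1442/0.4000 = 0.3604
Terminal stock prices: S_uu = 127.6, S_ud = 89.77, S_dd = 63.17
Terminal payoffs (K − S): max(-62.58, 0) = 0, max(-24.77, 0) = 0, max(1.825, 0) = 1.825
Node u (S = 94.5): continuation = e^(−0.09)·[0.3604·0.0000 + 0.6396·0.0000] = 0.0000; exercise value = 0.0000 ≤ continuation, so V_u = 0.0000
Node d (S = 66.5): continuation = e^(−0.09)·[0.3604·0.0000 + 0.6396·1.8250] = 1.0667; exercise value = 0.0000 ≤ continuation, so V_d = 1.0667
Node 0 (S = 70): continuation = e^(−0.09)·[0.3604·0.0000 + 0.6396·1.0667] = 0.6235; exercise value = 0.0000 ≤ continuation, so V_0 = 0.6235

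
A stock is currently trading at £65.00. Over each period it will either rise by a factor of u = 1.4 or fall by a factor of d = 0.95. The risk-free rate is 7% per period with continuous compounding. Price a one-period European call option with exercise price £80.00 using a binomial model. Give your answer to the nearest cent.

Risk-neutral probability p = (e^0.07 − 0.95)/(1.4 − 0.95) = 0.1225/0.4500 = 0.2722
Terminal stock prices: S_u = 91, S_d = 61.75
Terminal payoffs (S − K): max(11, 0) = 11, max(-18.25, 0) = 0
Node 0 (S = 65): V_0 = e^(−0.07)·[0.2722·11.0000 + 0.7278·0.0000] = 2.7922

£2.79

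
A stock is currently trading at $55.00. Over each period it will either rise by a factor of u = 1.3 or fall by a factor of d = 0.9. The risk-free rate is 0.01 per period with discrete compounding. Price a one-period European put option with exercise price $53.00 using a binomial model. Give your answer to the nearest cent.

$2.51

Risk-neutral probability p = (1 + 0.01 − 0.9)/(1.3 − 0.9) = 0.1100/0.4000 = 0.2750
Terminal stock prices: S_u = 71.5, S_d = 49.5
Terminal payoffs (K − S): max(-18.5, 0) = 0, max(3.5, 0) = 3.5
Node 0 (S = 55): V_0 = 1/1.01·[0.2750·0.0000 + 0.7250·3.5000] = 2.5124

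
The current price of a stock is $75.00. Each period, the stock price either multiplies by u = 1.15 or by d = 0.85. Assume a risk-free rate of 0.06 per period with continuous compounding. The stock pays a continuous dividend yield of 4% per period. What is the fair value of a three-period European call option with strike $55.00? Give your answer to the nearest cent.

Per-period risk-free factor R = e^0.06 = 1.0618; dividend-adjusted growth = e^(0.06−0.04) = 1.0202.
Risk-neutral probability p = (1.0202 − 0.85)/(1.15 − 0.85) = 0.1702/0.3000 = 0.5673
Terminal stock prices: S_uuu = 114.1, S_uud = 84.31, S_udd = 62.32, S_ddd = 46.06
Terminal payoffs (S − K): max(59.07, 0) = 59.07, max(29.31, 0) = 29.31, max(7.316, 0) = 7.316, max(-8.941, 0) = 0
Node uu (S = 99.19): V_uu = e^(−0.06)·[0.5673·59.0656 + 0.4327·29.3094] = 43.5013
Node ud (S = 73.31): V_ud = e^(−0.06)·[0.5673·29.3094 + 0.4327·7.3156] = 18.6408
Node dd (S = 54.19): V_dd = e^(−0.06)·[0.5673·7.3156 + 0.4327·0.0000] = 3.9087
Node u (S = 86.25): V_u = e^(−0.06)·[0.5673·43.5013 + 0.4327·18.6408] = 30.8382
Node d (S = 63.75): V_d = e^(−0.06)·[0.5673·18.6408 + 0.4327·3.9087] = 11.5524
Node 0 (S = 75): V_0 = e^(−0.06)·[0.5673·30.8382 + 0.4327·11.5524] = 21.1840

$21.18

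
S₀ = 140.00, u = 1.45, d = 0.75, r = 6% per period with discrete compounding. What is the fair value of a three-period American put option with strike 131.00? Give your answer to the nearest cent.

18.32

Risk-neutral probability p = (1 + 0.06 − 0.75)/(1.45 − 0.75) = 0.3100/0.7000 = 0.4429
Terminal stock prices: S_uuu = 426.8, S_uud = 220.8, S_udd = 114.2, S_ddd = 59.06
Terminal payoffs (K − S): max(-295.8, 0) = 0, max(-89.76, 0) = 0, max(16.81, 0) = 16.81, max(71.94, 0) = 71.94
Node uu (S = 294.4): continuation = 1/1.06·[0.4429·0.0000 + 0.5571·0.0000] = 0.0000; exercise value = 0.0000 ≤ continuation, so V_uu = 0.0000
Node ud (S = 152.2): continuation = 1/1.06·[0.4429·0.0000 + 0.5571·16.8125] = 8.8368; exercise value = 0.0000 ≤ continuation, so V_ud = 8.8368
Node dd (S = 78.75): continuation = 1/1.06·[0.4429·16.8125 + 0.5571·71.9375] = 44.8349; exercise value = 52.2500 > continuation, so V_dd = 52.2500 (exercise)
Node u (S = 203): continuation = 1/1.06·[0.4429·0.0000 + 0.5571·8.8368] = 4.6447; exercise value = 0.0000 ≤ continuation, so V_u = 4.6447
Node d (S = 105): continuation = 1/1.06·[0.4429·8.8368 + 0.5571·52.2500] = 31.1548; exercise value = 26.0000 ≤ continuation, so V_d = 31.1548
Node 0 (S = 140): continuation = 1/1.06·[0.4429·4.6447 + 0.5571·31.1548] = 18.3157; exercise value = 0.0000 ≤ continuation, so V_0 = 18.3157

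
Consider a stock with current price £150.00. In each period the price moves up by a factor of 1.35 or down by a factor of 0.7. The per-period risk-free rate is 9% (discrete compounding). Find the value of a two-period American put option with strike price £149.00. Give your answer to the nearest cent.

Risk-neutral probability p = (1 + 0.09 − 0.7)/(1.35 − 0.7) = 0.3900/0.6500 = 0.6000
Terminal stock prices: S_uu = 273.4, S_ud = 141.8, S_dd = 73.5
Terminal payoffs (K − S): max(-124.4, 0) = 0, max(7.25, 0) = 7.25, max(75.5, 0) = 75.5
Node u (S = 202.5): continuation = 1/1.09·[0.6000·0.0000 + 0.4000·7.2500] = 2.6606; exercise value = 0.0000 ≤ continuation, so V_u = 2.6606
Node d (S = 105): continuation = 1/1.09·[0.6000·7.2500 + 0.4000·75.5000] = 31.6972; exercise value = 44.0000 > continuation, so V_d = 44.0000 (exercise)
Node 0 (S = 150): continuation = 1/1.09·[0.6000·2.6606 + 0.4000·44.0000] = 17.6113; exercise value = 0.0000 ≤ continuation, so V_0 = 17.6113

£17.61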